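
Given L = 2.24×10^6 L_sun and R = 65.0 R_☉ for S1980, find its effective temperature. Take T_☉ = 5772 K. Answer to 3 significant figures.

T/T_☉ = (L/L_☉)^(1/4) / (R/R_☉)^(1/2)
T = 5772 × (2.24×10^6)^(1/4) / √(65.0) = 5772 × 38.69 / 8.062 = 2.770×10^4 K.

2.77×10^4 K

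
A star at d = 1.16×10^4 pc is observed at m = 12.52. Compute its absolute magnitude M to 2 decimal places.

M = m − 5 log₁₀(d/10 pc) = 12.52 − 5 log₁₀(1.16×10^4/10)
  = 12.52 − 5 × 3.064 = 12.52 − 15.32 = -2.80.

-2.80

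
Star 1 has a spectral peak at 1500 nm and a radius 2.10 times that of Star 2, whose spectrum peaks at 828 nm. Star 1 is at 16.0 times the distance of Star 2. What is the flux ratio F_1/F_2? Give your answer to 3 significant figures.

0.00160

Wien's law: T_1/T_2 = λ_2/λ_1 = 828/1500 = 0.5520.
L_1/L_2 = (R_1/R_2)²(T_1/T_2)⁴ = (2.10)²(0.5520)⁴ = 0.4094.
F_1/F_2 = (L_1/L_2)/(d_1/d_2)² = 0.4094/(16.0)² = 0.001599.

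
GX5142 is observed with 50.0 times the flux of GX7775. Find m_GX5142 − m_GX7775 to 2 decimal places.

-4.25

m_GX5142 − m_GX7775 = −2.5 log₁₀(F_GX5142/F_GX7775) = −2.5 log₁₀(50.0) = −2.5 × (1.699) = -4.247.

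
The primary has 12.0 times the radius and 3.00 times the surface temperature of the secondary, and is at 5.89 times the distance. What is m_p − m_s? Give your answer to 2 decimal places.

-6.32

L_p/L_s = (12.0)²(3.00)⁴ = 1.166×10^4.
F_p/F_s = (L_p/L_s)/(d_p/d_s)² = 1.166×10^4/34.69 = 336.2.
m_p − m_s = −2.5 log₁₀(336.2) = -6.32.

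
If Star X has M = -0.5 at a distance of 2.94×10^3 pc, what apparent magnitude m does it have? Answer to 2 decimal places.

11.84

m = M + 5 log₁₀(d/10 pc) = -0.5 + 5 log₁₀(2.94×10^3/10)
  = -0.5 + 5 × 2.468 = -0.5 + 12.34 = 11.84.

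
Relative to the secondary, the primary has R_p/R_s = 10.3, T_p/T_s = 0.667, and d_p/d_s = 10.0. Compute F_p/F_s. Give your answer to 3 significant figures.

0.210

L_p/L_s = (R_p/R_s)²(T_p/T_s)⁴ = (10.3)² × (0.667)⁴ = 21.00.
F_p/F_s = (L_p/L_s)/(d_p/d_s)² = 21.00 / (10.0)² = 0.2100.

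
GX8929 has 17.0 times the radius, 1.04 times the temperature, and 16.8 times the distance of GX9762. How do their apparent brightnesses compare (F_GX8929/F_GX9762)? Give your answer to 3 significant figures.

L_GX8929/L_GX9762 = (R_GX8929/R_GX9762)²(T_GX8929/T_GX9762)⁴ = (17.0)² × (1.04)⁴ = 338.1.
F_GX8929/F_GX9762 = (L_GX8929/L_GX9762)/(d_GX8929/d_GX9762)² = 338.1 / (16.8)² = 1.198.

1.20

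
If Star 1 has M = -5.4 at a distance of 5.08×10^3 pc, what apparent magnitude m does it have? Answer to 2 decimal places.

m = M + 5 log₁₀(d/10 pc) = -5.4 + 5 log₁₀(5.08×10^3/10)
  = -5.4 + 5 × 2.706 = -5.4 + 13.53 = 8.13.

8.13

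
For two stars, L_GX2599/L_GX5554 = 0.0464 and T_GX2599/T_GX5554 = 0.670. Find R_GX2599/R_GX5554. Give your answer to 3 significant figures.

0.480

L ∝ R²T⁴ gives R ∝ √L / T², so
R_GX2599/R_GX5554 = √(0.0464) / (0.670)² = 0.2154 / 0.4489 = 0.4799.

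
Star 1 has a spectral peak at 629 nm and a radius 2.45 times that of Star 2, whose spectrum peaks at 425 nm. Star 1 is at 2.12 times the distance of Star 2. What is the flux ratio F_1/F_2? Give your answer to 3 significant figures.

Wien's law: T_1/T_2 = λ_2/λ_1 = 425/629 = 0.6757.
L_1/L_2 = (R_1/R_2)²(T_1/T_2)⁴ = (2.45)²(0.6757)⁴ = 1.251.
F_1/F_2 = (L_1/L_2)/(d_1/d_2)² = 1.251/(2.12)² = 0.2784.

0.278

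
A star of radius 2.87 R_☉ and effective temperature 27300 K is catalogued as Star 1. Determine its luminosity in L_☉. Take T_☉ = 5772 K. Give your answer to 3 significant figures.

L/L_☉ = (R/R_☉)² (T/T_☉)⁴ = (2.87)² × (27300/5772)⁴
       = 8.237 × (4.730)⁴ = 8.237 × 500.4 = 4122.

4.12×10^3 L_☉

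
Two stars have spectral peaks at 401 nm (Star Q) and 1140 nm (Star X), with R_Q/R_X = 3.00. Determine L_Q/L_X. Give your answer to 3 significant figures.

588

Wien's law gives T ∝ 1/λ_max, so T_Q/T_X = λ_X/λ_Q = 1140/401 = 2.843.
Then L ∝ R²T⁴ gives L_Q/L_X = (3.00)² × (2.843)⁴ = 9.000 × 65.32 = 587.9.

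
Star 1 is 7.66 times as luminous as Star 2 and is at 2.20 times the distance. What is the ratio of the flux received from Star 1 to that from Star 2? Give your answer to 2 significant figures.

F = L/(4πd²), so F_1/F_2 = (L_1/L_2) / (d_1/d_2)²
= 7.66 / (2.20)² = 7.66 / 4.840 = 1.583.

1.6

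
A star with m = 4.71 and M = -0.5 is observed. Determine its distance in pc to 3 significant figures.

110 pc

m − M = 5 log₁₀(d/10 pc)
4.71 − (-0.5) = 5.21 = 5 log₁₀(d/10)
d = 10 × 10^(5.21/5) = 10 × 10^1.042 = 110.2 pc.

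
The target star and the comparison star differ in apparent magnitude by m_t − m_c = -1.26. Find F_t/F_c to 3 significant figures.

3.19

F_t/F_c = 10^(−(m_t − m_c)/2.5) = 10^(1.26/2.5) = 10^0.504 = 3.192.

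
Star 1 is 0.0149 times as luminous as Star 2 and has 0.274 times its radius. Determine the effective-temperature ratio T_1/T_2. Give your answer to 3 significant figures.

L ∝ R²T⁴ gives T ∝ (L/R²)^(1/4), so
T_1/T_2 = (0.0149 / 0.274²)^(1/4) = (0.1985)^(1/4) = 0.6675.

0.667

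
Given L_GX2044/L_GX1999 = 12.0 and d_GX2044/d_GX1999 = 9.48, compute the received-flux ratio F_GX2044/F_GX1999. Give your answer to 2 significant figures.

F = L/(4πd²), so F_GX2044/F_GX1999 = (L_GX2044/L_GX1999) / (d_GX2044/d_GX1999)²
= 12.0 / (9.48)² = 12.0 / 89.87 = 0.1335.

0.13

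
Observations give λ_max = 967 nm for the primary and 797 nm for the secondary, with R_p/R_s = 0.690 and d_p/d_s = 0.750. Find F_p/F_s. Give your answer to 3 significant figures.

Wien's law: T_p/T_s = λ_s/λ_p = 797/967 = 0.8242.
L_p/L_s = (R_p/R_s)²(T_p/T_s)⁴ = (0.690)²(0.8242)⁴ = 0.2197.
F_p/F_s = (L_p/L_s)/(d_p/d_s)² = 0.2197/(0.750)² = 0.3906.

0.391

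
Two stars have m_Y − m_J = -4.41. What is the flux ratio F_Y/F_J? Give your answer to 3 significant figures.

F_Y/F_J = 10^(−(m_Y − m_J)/2.5) = 10^(4.41/2.5) = 10^1.764 = 58.08.

58.1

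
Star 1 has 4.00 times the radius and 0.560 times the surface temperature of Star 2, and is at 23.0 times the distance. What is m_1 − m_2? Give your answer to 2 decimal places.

L_1/L_2 = (4.00)²(0.560)⁴ = 1.574.
F_1/F_2 = (L_1/L_2)/(d_1/d_2)² = 1.574/529.0 = 0.002975.
m_1 − m_2 = −2.5 log₁₀(0.002975) = 6.32.

6.32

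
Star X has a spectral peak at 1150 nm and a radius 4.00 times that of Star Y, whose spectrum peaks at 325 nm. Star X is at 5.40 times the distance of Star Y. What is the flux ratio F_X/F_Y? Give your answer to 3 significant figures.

Wien's law: T_X/T_Y = λ_Y/λ_X = 325/1150 = 0.2826.
L_X/L_Y = (R_X/R_Y)²(T_X/T_Y)⁴ = (4.00)²(0.2826)⁴ = 0.1021.
F_X/F_Y = (L_X/L_Y)/(d_X/d_Y)² = 0.1021/(5.40)² = 0.003500.

0.00350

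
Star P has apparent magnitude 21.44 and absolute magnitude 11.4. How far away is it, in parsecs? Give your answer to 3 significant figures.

m − M = 5 log₁₀(d/10 pc)
21.44 − (11.4) = 10.04 = 5 log₁₀(d/10)
d = 10 × 10^(10.04/5) = 10 × 10^2.008 = 1019 pc.

1.02×10^3 pc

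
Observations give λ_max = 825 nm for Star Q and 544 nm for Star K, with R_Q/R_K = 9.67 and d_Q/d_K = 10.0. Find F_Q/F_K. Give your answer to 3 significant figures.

Wien's law: T_Q/T_K = λ_K/λ_Q = 544/825 = 0.6594.
L_Q/L_K = (R_Q/R_K)²(T_Q/T_K)⁴ = (9.67)²(0.6594)⁴ = 17.68.
F_Q/F_K = (L_Q/L_K)/(d_Q/d_K)² = 17.68/(10.0)² = 0.1768.

0.177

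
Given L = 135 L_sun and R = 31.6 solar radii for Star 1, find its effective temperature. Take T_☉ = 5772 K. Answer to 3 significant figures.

3.50×10^3 K

T/T_☉ = (L/L_☉)^(1/4) / (R/R_☉)^(1/2)
T = 5772 × (135)^(1/4) / √(31.6) = 5772 × 3.409 / 5.621 = 3500 K.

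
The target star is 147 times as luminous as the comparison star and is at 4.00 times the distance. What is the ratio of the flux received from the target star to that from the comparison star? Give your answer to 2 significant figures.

F = L/(4πd²), so F_t/F_c = (L_t/L_c) / (d_t/d_c)²
= 147 / (4.00)² = 147 / 16.00 = 9.188.

9.2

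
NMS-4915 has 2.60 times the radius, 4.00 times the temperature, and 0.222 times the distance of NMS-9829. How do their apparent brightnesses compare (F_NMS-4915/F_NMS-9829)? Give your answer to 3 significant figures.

3.51×10^4

L_NMS-4915/L_NMS-9829 = (R_NMS-4915/R_NMS-9829)²(T_NMS-4915/T_NMS-9829)⁴ = (2.60)² × (4.00)⁴ = 1731.
F_NMS-4915/F_NMS-9829 = (L_NMS-4915/L_NMS-9829)/(d_NMS-4915/d_NMS-9829)² = 1731 / (0.222)² = 3.511×10^4.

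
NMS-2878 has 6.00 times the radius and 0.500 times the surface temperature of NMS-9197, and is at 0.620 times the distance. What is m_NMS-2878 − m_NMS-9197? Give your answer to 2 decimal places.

L_NMS-2878/L_NMS-9197 = (6.00)²(0.500)⁴ = 2.250.
F_NMS-2878/F_NMS-9197 = (L_NMS-2878/L_NMS-9197)/(d_NMS-2878/d_NMS-9197)² = 2.250/0.3844 = 5.853.
m_NMS-2878 − m_NMS-9197 = −2.5 log₁₀(5.853) = -1.92.

-1.92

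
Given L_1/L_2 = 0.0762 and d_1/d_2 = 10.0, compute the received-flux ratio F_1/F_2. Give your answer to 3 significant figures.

7.62×10^-4

F = L/(4πd²), so F_1/F_2 = (L_1/L_2) / (d_1/d_2)²
= 0.0762 / (10.0)² = 0.0762 / 100.0 = 7.620×10^-4.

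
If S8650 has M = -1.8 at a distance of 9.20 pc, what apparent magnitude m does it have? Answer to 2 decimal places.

-1.98

m = M + 5 log₁₀(d/10 pc) = -1.8 + 5 log₁₀(9.20/10)
  = -1.8 + 5 × -0.036 = -1.8 + -0.18 = -1.98.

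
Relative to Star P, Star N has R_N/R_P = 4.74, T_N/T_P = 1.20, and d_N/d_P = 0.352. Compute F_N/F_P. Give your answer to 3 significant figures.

376

L_N/L_P = (R_N/R_P)²(T_N/T_P)⁴ = (4.74)² × (1.20)⁴ = 46.59.
F_N/F_P = (L_N/L_P)/(d_N/d_P)² = 46.59 / (0.352)² = 376.0.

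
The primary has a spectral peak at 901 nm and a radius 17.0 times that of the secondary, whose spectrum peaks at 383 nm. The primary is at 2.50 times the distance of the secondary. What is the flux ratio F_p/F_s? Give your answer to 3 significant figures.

1.51

Wien's law: T_p/T_s = λ_s/λ_p = 383/901 = 0.4251.
L_p/L_s = (R_p/R_s)²(T_p/T_s)⁴ = (17.0)²(0.4251)⁴ = 9.436.
F_p/F_s = (L_p/L_s)/(d_p/d_s)² = 9.436/(2.50)² = 1.510.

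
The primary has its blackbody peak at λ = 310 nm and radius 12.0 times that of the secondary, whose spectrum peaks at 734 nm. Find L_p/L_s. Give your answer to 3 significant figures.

4.53×10^3

Wien's law gives T ∝ 1/λ_max, so T_p/T_s = λ_s/λ_p = 734/310 = 2.368.
Then L ∝ R²T⁴ gives L_p/L_s = (12.0)² × (2.368)⁴ = 144.0 × 31.43 = 4526.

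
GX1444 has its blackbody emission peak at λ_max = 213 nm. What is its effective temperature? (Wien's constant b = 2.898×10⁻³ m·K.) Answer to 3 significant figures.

1.36×10^4 K

T = b/λ_max = 2.898×10⁻³ / (213×10⁻⁹) = 1.361×10^4 K.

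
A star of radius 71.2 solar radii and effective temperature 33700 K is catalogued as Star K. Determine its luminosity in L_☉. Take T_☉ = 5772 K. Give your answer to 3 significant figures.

5.89×10^6 L_☉

L/L_☉ = (R/R_☉)² (T/T_☉)⁴ = (71.2)² × (33700/5772)⁴
       = 5069 × (5.839)⁴ = 5069 × 1162 = 5.891×10^6.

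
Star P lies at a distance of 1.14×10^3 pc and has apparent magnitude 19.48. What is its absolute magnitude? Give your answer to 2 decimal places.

M = m − 5 log₁₀(d/10 pc) = 19.48 − 5 log₁₀(1.14×10^3/10)
  = 19.48 − 5 × 2.057 = 19.48 − 10.28 = 9.20.

9.20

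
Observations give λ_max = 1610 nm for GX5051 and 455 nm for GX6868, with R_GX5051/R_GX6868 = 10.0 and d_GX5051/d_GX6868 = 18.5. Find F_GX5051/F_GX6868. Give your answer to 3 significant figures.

Wien's law: T_GX5051/T_GX6868 = λ_GX6868/λ_GX5051 = 455/1610 = 0.2826.
L_GX5051/L_GX6868 = (R_GX5051/R_GX6868)²(T_GX5051/T_GX6868)⁴ = (10.0)²(0.2826)⁴ = 0.6379.
F_GX5051/F_GX6868 = (L_GX5051/L_GX6868)/(d_GX5051/d_GX6868)² = 0.6379/(18.5)² = 0.001864.

0.00186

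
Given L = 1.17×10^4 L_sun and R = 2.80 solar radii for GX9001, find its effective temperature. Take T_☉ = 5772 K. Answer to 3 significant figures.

T/T_☉ = (L/L_☉)^(1/4) / (R/R_☉)^(1/2)
T = 5772 × (1.17×10^4)^(1/4) / √(2.80) = 5772 × 10.40 / 1.673 = 3.588×10^4 K.

3.59×10^4 K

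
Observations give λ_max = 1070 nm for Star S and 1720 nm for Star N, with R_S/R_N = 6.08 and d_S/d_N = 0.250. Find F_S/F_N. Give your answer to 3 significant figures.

3.95×10^3

Wien's law: T_S/T_N = λ_N/λ_S = 1720/1070 = 1.607.
L_S/L_N = (R_S/R_N)²(T_S/T_N)⁴ = (6.08)²(1.607)⁴ = 246.8.
F_S/F_N = (L_S/L_N)/(d_S/d_N)² = 246.8/(0.250)² = 3949.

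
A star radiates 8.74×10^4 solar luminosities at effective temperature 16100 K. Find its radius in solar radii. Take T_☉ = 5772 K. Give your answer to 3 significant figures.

R/R_☉ = √(L/L_☉) / (T/T_☉)² = √(8.74×10^4) / (2.789)²
       = 295.6 / 7.780 = 38.00.

38.0 solar radii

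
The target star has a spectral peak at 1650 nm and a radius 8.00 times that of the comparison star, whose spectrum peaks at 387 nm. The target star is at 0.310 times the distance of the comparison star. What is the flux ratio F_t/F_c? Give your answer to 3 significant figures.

2.02

Wien's law: T_t/T_c = λ_c/λ_t = 387/1650 = 0.2345.
L_t/L_c = (R_t/R_c)²(T_t/T_c)⁴ = (8.00)²(0.2345)⁴ = 0.1937.
F_t/F_c = (L_t/L_c)/(d_t/d_c)² = 0.1937/(0.310)² = 2.015.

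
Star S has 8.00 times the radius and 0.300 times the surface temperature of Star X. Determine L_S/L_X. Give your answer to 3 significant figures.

From the Stefan–Boltzmann law, L ∝ R²T⁴, so
L_S/L_X = (R_S/R_X)² (T_S/T_X)⁴ = (8.00)² × (0.300)⁴ = 64.00 × 0.008100 = 0.5184.

0.518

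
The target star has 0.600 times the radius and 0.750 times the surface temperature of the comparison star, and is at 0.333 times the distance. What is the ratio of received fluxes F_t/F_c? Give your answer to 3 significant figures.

L_t/L_c = (R_t/R_c)²(T_t/T_c)⁴ = (0.600)² × (0.750)⁴ = 0.1139.
F_t/F_c = (L_t/L_c)/(d_t/d_c)² = 0.1139 / (0.333)² = 1.027.

1.03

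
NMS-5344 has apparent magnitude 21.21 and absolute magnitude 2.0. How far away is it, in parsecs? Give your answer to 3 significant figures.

6.95×10^4 pc

m − M = 5 log₁₀(d/10 pc)
21.21 − (2.0) = 19.21 = 5 log₁₀(d/10)
d = 10 × 10^(19.21/5) = 10 × 10^3.842 = 6.950×10^4 pc.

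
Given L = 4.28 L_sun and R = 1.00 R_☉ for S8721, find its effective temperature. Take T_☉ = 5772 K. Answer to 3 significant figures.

T/T_☉ = (L/L_☉)^(1/4) / (R/R_☉)^(1/2)
T = 5772 × (4.28)^(1/4) / √(1.00) = 5772 × 1.438 / 1.000 = 8302 K.

8.30×10^3 K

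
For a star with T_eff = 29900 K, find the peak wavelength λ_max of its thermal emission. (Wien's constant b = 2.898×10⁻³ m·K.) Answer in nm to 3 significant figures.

96.9 nm

λ_max = b/T = 2.898×10⁻³ / 29900 = 9.69×10^-8 m = 96.92 nm.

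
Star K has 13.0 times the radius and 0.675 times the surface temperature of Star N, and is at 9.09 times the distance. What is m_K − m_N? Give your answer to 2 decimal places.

L_K/L_N = (13.0)²(0.675)⁴ = 35.08.
F_K/F_N = (L_K/L_N)/(d_K/d_N)² = 35.08/82.63 = 0.4246.
m_K − m_N = −2.5 log₁₀(0.4246) = 0.93.

0.93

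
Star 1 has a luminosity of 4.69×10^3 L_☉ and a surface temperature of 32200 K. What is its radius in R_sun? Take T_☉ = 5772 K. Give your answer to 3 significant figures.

2.20 R_sun

R/R_☉ = √(L/L_☉) / (T/T_☉)² = √(4.69×10^3) / (5.579)²
       = 68.48 / 31.12 = 2.201.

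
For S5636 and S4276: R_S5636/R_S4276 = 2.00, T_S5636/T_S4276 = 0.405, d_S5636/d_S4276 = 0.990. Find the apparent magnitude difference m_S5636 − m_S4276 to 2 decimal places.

2.40

L_S5636/L_S4276 = (2.00)²(0.405)⁴ = 0.1076.
F_S5636/F_S4276 = (L_S5636/L_S4276)/(d_S5636/d_S4276)² = 0.1076/0.9801 = 0.1098.
m_S5636 − m_S4276 = −2.5 log₁₀(0.1098) = 2.40.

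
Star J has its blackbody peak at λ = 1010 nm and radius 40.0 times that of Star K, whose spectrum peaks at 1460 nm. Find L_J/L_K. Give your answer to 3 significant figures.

Wien's law gives T ∝ 1/λ_max, so T_J/T_K = λ_K/λ_J = 1460/1010 = 1.446.
Then L ∝ R²T⁴ gives L_J/L_K = (40.0)² × (1.446)⁴ = 1600 × 4.366 = 6986.

6.99×10^3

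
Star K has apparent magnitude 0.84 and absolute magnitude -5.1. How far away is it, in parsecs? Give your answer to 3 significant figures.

154 pc

m − M = 5 log₁₀(d/10 pc)
0.84 − (-5.1) = 5.94 = 5 log₁₀(d/10)
d = 10 × 10^(5.94/5) = 10 × 10^1.188 = 154.2 pc.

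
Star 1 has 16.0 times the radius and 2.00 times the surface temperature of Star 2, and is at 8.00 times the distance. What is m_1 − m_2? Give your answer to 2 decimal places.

-4.52

L_1/L_2 = (16.0)²(2.00)⁴ = 4096.
F_1/F_2 = (L_1/L_2)/(d_1/d_2)² = 4096/64.00 = 64.00.
m_1 − m_2 = −2.5 log₁₀(64.00) = -4.52.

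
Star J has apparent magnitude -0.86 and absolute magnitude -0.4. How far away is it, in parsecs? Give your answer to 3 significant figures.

m − M = 5 log₁₀(d/10 pc)
-0.86 − (-0.4) = -0.46 = 5 log₁₀(d/10)
d = 10 × 10^(-0.46/5) = 10 × 10^-0.092 = 8.091 pc.

8.09 pc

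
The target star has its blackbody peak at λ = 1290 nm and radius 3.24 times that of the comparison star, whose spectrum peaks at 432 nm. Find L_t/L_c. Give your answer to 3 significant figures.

Wien's law gives T ∝ 1/λ_max, so T_t/T_c = λ_c/λ_t = 432/1290 = 0.3349.
Then L ∝ R²T⁴ gives L_t/L_c = (3.24)² × (0.3349)⁴ = 10.50 × 0.01258 = 0.1320.

0.132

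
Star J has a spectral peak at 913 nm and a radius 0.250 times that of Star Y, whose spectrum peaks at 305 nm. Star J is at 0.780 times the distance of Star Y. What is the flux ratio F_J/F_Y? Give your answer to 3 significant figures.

Wien's law: T_J/T_Y = λ_Y/λ_J = 305/913 = 0.3341.
L_J/L_Y = (R_J/R_Y)²(T_J/T_Y)⁴ = (0.250)²(0.3341)⁴ = 7.784×10^-4.
F_J/F_Y = (L_J/L_Y)/(d_J/d_Y)² = 7.784×10^-4/(0.780)² = 0.001279.

0.00128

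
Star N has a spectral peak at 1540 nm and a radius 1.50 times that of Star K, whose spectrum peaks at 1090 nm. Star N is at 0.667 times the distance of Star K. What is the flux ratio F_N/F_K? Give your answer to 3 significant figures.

1.27

Wien's law: T_N/T_K = λ_K/λ_N = 1090/1540 = 0.7078.
L_N/L_K = (R_N/R_K)²(T_N/T_K)⁴ = (1.50)²(0.7078)⁴ = 0.5647.
F_N/F_K = (L_N/L_K)/(d_N/d_K)² = 0.5647/(0.667)² = 1.269.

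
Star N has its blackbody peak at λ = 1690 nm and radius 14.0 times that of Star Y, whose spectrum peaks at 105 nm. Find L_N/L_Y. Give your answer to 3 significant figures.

Wien's law gives T ∝ 1/λ_max, so T_N/T_Y = λ_Y/λ_N = 105/1690 = 0.06213.
Then L ∝ R²T⁴ gives L_N/L_Y = (14.0)² × (0.06213)⁴ = 196.0 × 1.490×10^-5 = 0.002921.

0.00292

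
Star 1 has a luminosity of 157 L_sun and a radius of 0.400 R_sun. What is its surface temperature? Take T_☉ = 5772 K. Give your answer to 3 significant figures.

3.23×10^4 K

T/T_☉ = (L/L_☉)^(1/4) / (R/R_☉)^(1/2)
T = 5772 × (157)^(1/4) / √(0.400) = 5772 × 3.540 / 0.6325 = 3.231×10^4 K.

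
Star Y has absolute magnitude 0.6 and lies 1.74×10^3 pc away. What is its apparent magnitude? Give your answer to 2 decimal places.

11.80

m = M + 5 log₁₀(d/10 pc) = 0.6 + 5 log₁₀(1.74×10^3/10)
  = 0.6 + 5 × 2.241 = 0.6 + 11.20 = 11.80.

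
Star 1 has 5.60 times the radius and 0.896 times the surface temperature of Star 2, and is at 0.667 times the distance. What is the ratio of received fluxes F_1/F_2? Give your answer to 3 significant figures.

L_1/L_2 = (R_1/R_2)²(T_1/T_2)⁴ = (5.60)² × (0.896)⁴ = 20.21.
F_1/F_2 = (L_1/L_2)/(d_1/d_2)² = 20.21 / (0.667)² = 45.43.

45.4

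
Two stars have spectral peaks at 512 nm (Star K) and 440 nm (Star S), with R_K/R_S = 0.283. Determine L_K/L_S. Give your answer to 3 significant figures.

Wien's law gives T ∝ 1/λ_max, so T_K/T_S = λ_S/λ_K = 440/512 = 0.8594.
Then L ∝ R²T⁴ gives L_K/L_S = (0.283)² × (0.8594)⁴ = 0.08009 × 0.5454 = 0.04368.

0.0437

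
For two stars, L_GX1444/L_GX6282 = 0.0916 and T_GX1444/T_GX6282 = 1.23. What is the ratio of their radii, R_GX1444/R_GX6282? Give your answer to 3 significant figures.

L ∝ R²T⁴ gives R ∝ √L / T², so
R_GX1444/R_GX6282 = √(0.0916) / (1.23)² = 0.3027 / 1.513 = 0.2000.

0.200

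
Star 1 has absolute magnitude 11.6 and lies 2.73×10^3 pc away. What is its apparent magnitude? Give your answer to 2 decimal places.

23.78

m = M + 5 log₁₀(d/10 pc) = 11.6 + 5 log₁₀(2.73×10^3/10)
  = 11.6 + 5 × 2.436 = 11.6 + 12.18 = 23.78.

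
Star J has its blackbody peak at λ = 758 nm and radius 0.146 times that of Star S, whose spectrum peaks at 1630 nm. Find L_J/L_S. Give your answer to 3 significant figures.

Wien's law gives T ∝ 1/λ_max, so T_J/T_S = λ_S/λ_J = 1630/758 = 2.150.
Then L ∝ R²T⁴ gives L_J/L_S = (0.146)² × (2.150)⁴ = 0.02132 × 21.38 = 0.4558.

0.456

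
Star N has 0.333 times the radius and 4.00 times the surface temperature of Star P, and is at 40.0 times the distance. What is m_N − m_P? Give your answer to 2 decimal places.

4.38

L_N/L_P = (0.333)²(4.00)⁴ = 28.39.
F_N/F_P = (L_N/L_P)/(d_N/d_P)² = 28.39/1600 = 0.01774.
m_N − m_P = −2.5 log₁₀(0.01774) = 4.38.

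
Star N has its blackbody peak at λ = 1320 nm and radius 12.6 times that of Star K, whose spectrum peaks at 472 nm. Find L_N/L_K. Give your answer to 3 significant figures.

Wien's law gives T ∝ 1/λ_max, so T_N/T_K = λ_K/λ_N = 472/1320 = 0.3576.
Then L ∝ R²T⁴ gives L_N/L_K = (12.6)² × (0.3576)⁴ = 158.8 × 0.01635 = 2.595.

2.60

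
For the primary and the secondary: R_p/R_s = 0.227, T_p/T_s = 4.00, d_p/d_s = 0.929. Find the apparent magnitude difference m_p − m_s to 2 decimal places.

L_p/L_s = (0.227)²(4.00)⁴ = 13.19.
F_p/F_s = (L_p/L_s)/(d_p/d_s)² = 13.19/0.8630 = 15.28.
m_p − m_s = −2.5 log₁₀(15.28) = -2.96.

-2.96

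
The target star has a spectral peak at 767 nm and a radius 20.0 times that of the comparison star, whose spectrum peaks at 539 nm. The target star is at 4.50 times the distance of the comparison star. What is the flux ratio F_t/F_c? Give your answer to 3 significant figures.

Wien's law: T_t/T_c = λ_c/λ_t = 539/767 = 0.7027.
L_t/L_c = (R_t/R_c)²(T_t/T_c)⁴ = (20.0)²(0.7027)⁴ = 97.55.
F_t/F_c = (L_t/L_c)/(d_t/d_c)² = 97.55/(4.50)² = 4.817.

4.82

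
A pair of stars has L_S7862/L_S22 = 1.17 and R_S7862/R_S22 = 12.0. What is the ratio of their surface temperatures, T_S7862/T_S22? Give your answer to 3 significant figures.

L ∝ R²T⁴ gives T ∝ (L/R²)^(1/4), so
T_S7862/T_S22 = (1.17 / 12.0²)^(1/4) = (0.008125)^(1/4) = 0.3002.

0.300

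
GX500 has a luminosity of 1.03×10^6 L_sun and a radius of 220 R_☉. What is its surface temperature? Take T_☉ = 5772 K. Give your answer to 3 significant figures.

T/T_☉ = (L/L_☉)^(1/4) / (R/R_☉)^(1/2)
T = 5772 × (1.03×10^6)^(1/4) / √(220) = 5772 × 31.86 / 14.83 = 1.240×10^4 K.

1.24×10^4 K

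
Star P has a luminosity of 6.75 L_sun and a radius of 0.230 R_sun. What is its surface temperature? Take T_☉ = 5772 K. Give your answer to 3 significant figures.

1.94×10^4 K

T/T_☉ = (L/L_☉)^(1/4) / (R/R_☉)^(1/2)
T = 5772 × (6.75)^(1/4) / √(0.230) = 5772 × 1.612 / 0.4796 = 1.940×10^4 K.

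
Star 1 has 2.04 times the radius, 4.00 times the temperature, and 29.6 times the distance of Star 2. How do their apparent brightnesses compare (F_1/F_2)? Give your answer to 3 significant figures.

1.22

L_1/L_2 = (R_1/R_2)²(T_1/T_2)⁴ = (2.04)² × (4.00)⁴ = 1065.
F_1/F_2 = (L_1/L_2)/(d_1/d_2)² = 1065 / (29.6)² = 1.216.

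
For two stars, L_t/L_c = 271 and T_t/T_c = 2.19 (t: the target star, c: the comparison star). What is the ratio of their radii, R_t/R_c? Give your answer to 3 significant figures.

L ∝ R²T⁴ gives R ∝ √L / T², so
R_t/R_c = √(271) / (2.19)² = 16.46 / 4.796 = 3.432.

3.43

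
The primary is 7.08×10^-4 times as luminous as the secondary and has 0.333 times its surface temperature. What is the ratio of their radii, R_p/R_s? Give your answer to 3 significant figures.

L ∝ R²T⁴ gives R ∝ √L / T², so
R_p/R_s = √(7.08×10^-4) / (0.333)² = 0.02661 / 0.1109 = 0.2400.

0.240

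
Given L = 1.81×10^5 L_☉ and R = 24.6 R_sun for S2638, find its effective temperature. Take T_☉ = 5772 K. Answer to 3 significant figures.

T/T_☉ = (L/L_☉)^(1/4) / (R/R_☉)^(1/2)
T = 5772 × (1.81×10^5)^(1/4) / √(24.6) = 5772 × 20.63 / 4.960 = 2.400×10^4 K.

2.40×10^4 K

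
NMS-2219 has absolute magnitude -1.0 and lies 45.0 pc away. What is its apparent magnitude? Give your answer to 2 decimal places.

2.27

m = M + 5 log₁₀(d/10 pc) = -1.0 + 5 log₁₀(45.0/10)
  = -1.0 + 5 × 0.653 = -1.0 + 3.27 = 2.27.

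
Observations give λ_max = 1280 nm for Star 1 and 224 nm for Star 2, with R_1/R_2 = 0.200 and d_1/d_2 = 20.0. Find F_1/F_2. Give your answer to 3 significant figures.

9.38×10^-8

Wien's law: T_1/T_2 = λ_2/λ_1 = 224/1280 = 0.1750.
L_1/L_2 = (R_1/R_2)²(T_1/T_2)⁴ = (0.200)²(0.1750)⁴ = 3.752×10^-5.
F_1/F_2 = (L_1/L_2)/(d_1/d_2)² = 3.752×10^-5/(20.0)² = 9.379×10^-8.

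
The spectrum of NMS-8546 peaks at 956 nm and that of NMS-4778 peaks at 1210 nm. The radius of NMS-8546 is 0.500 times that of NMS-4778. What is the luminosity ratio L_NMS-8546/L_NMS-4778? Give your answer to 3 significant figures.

Wien's law gives T ∝ 1/λ_max, so T_NMS-8546/T_NMS-4778 = λ_NMS-4778/λ_NMS-8546 = 1210/956 = 1.266.
Then L ∝ R²T⁴ gives L_NMS-8546/L_NMS-4778 = (0.500)² × (1.266)⁴ = 0.2500 × 2.566 = 0.6416.

0.642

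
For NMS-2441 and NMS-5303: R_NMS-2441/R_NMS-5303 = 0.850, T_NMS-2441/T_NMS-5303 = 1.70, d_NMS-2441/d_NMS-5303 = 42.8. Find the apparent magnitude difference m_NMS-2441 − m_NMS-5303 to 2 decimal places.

6.21

L_NMS-2441/L_NMS-5303 = (0.850)²(1.70)⁴ = 6.034.
F_NMS-2441/F_NMS-5303 = (L_NMS-2441/L_NMS-5303)/(d_NMS-2441/d_NMS-5303)² = 6.034/1832 = 0.003294.
m_NMS-2441 − m_NMS-5303 = −2.5 log₁₀(0.003294) = 6.21.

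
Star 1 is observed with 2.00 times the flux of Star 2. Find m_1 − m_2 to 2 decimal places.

-0.75

m_1 − m_2 = −2.5 log₁₀(F_1/F_2) = −2.5 log₁₀(2.00) = −2.5 × (0.301) = -0.753.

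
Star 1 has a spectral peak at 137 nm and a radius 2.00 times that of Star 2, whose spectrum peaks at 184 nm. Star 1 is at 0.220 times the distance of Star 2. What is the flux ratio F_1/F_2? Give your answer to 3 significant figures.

269

Wien's law: T_1/T_2 = λ_2/λ_1 = 184/137 = 1.343.
L_1/L_2 = (R_1/R_2)²(T_1/T_2)⁴ = (2.00)²(1.343)⁴ = 13.02.
F_1/F_2 = (L_1/L_2)/(d_1/d_2)² = 13.02/(0.220)² = 268.9.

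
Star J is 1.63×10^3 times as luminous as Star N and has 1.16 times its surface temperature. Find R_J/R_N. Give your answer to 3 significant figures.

30.0

L ∝ R²T⁴ gives R ∝ √L / T², so
R_J/R_N = √(1.63×10^3) / (1.16)² = 40.37 / 1.346 = 30.00.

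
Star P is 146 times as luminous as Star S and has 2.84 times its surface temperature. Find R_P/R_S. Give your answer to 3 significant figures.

1.50

L ∝ R²T⁴ gives R ∝ √L / T², so
R_P/R_S = √(146) / (2.84)² = 12.08 / 8.066 = 1.498.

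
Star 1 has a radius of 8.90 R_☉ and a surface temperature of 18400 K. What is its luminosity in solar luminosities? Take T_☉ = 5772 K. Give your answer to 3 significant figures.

L/L_☉ = (R/R_☉)² (T/T_☉)⁴ = (8.90)² × (18400/5772)⁴
       = 79.21 × (3.188)⁴ = 79.21 × 103.3 = 8180.

8.18×10^3 solar luminosities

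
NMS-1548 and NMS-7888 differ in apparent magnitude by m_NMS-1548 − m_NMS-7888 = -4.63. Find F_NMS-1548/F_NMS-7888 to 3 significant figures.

71.1

F_NMS-1548/F_NMS-7888 = 10^(−(m_NMS-1548 − m_NMS-7888)/2.5) = 10^(4.63/2.5) = 10^1.852 = 71.12.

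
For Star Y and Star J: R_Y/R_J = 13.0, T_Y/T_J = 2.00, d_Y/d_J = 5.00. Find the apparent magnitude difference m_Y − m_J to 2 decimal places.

-5.09

L_Y/L_J = (13.0)²(2.00)⁴ = 2704.
F_Y/F_J = (L_Y/L_J)/(d_Y/d_J)² = 2704/25.00 = 108.2.
m_Y − m_J = −2.5 log₁₀(108.2) = -5.09.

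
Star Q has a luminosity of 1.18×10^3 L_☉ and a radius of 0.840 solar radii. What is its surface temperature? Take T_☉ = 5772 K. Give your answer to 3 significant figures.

3.69×10^4 K

T/T_☉ = (L/L_☉)^(1/4) / (R/R_☉)^(1/2)
T = 5772 × (1.18×10^3)^(1/4) / √(0.840) = 5772 × 5.861 / 0.9165 = 3.691×10^4 K.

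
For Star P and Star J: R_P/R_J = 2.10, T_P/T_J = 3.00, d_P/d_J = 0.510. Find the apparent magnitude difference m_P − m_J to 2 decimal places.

-7.84

L_P/L_J = (2.10)²(3.00)⁴ = 357.2.
F_P/F_J = (L_P/L_J)/(d_P/d_J)² = 357.2/0.2601 = 1373.
m_P − m_J = −2.5 log₁₀(1373) = -7.84.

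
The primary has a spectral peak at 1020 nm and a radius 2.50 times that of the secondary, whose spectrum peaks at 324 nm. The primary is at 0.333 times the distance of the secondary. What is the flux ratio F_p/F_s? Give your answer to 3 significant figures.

Wien's law: T_p/T_s = λ_s/λ_p = 324/1020 = 0.3176.
L_p/L_s = (R_p/R_s)²(T_p/T_s)⁴ = (2.50)²(0.3176)⁴ = 0.06363.
F_p/F_s = (L_p/L_s)/(d_p/d_s)² = 0.06363/(0.333)² = 0.5738.

0.574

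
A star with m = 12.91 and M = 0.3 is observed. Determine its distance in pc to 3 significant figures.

m − M = 5 log₁₀(d/10 pc)
12.91 − (0.3) = 12.61 = 5 log₁₀(d/10)
d = 10 × 10^(12.61/5) = 10 × 10^2.522 = 3327 pc.

3.33×10^3 pc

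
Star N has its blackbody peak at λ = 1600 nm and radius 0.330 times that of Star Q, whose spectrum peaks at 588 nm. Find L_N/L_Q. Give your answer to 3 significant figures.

0.00199

Wien's law gives T ∝ 1/λ_max, so T_N/T_Q = λ_Q/λ_N = 588/1600 = 0.3675.
Then L ∝ R²T⁴ gives L_N/L_Q = (0.330)² × (0.3675)⁴ = 0.1089 × 0.01824 = 0.001986.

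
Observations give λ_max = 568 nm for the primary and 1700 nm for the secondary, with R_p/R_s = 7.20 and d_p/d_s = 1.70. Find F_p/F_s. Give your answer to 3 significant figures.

Wien's law: T_p/T_s = λ_s/λ_p = 1700/568 = 2.993.
L_p/L_s = (R_p/R_s)²(T_p/T_s)⁴ = (7.20)²(2.993)⁴ = 4160.
F_p/F_s = (L_p/L_s)/(d_p/d_s)² = 4160/(1.70)² = 1439.

1.44×10^3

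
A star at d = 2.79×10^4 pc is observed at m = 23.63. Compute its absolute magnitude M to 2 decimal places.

M = m − 5 log₁₀(d/10 pc) = 23.63 − 5 log₁₀(2.79×10^4/10)
  = 23.63 − 5 × 3.446 = 23.63 − 17.23 = 6.40.

6.40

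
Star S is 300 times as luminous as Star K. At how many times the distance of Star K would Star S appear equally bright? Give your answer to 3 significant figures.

17.3

Equal flux requires L_S/d_S² = L_K/d_K², so d_S/d_K = √(L_S/L_K)
= √(300) = 17.32.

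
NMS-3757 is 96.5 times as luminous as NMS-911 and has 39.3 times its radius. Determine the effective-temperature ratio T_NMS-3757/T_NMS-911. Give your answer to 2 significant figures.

L ∝ R²T⁴ gives T ∝ (L/R²)^(1/4), so
T_NMS-3757/T_NMS-911 = (96.5 / 39.3²)^(1/4) = (0.06248)^(1/4) = 0.5000.

0.50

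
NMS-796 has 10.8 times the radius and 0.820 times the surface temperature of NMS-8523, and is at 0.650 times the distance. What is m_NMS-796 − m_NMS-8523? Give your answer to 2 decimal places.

-5.24

L_NMS-796/L_NMS-8523 = (10.8)²(0.820)⁴ = 52.74.
F_NMS-796/F_NMS-8523 = (L_NMS-796/L_NMS-8523)/(d_NMS-796/d_NMS-8523)² = 52.74/0.4225 = 124.8.
m_NMS-796 − m_NMS-8523 = −2.5 log₁₀(124.8) = -5.24.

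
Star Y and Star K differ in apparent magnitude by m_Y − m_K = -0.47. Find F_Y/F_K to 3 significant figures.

F_Y/F_K = 10^(−(m_Y − m_K)/2.5) = 10^(0.47/2.5) = 10^0.188 = 1.542.

1.54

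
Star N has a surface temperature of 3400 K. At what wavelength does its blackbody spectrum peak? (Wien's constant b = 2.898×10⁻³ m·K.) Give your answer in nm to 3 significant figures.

852 nm

λ_max = b/T = 2.898×10⁻³ / 3400 = 8.52×10^-7 m = 852.4 nm.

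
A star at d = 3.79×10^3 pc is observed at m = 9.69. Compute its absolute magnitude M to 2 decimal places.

-3.20

M = m − 5 log₁₀(d/10 pc) = 9.69 − 5 log₁₀(3.79×10^3/10)
  = 9.69 − 5 × 2.579 = 9.69 − 12.89 = -3.20.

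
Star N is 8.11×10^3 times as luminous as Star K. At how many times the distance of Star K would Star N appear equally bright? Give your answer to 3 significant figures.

Equal flux requires L_N/d_N² = L_K/d_K², so d_N/d_K = √(L_N/L_K)
= √(8.11×10^3) = 90.06.

90.1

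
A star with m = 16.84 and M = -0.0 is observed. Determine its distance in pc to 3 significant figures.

2.33×10^4 pc

m − M = 5 log₁₀(d/10 pc)
16.84 − (-0.0) = 16.84 = 5 log₁₀(d/10)
d = 10 × 10^(16.84/5) = 10 × 10^3.368 = 2.333×10^4 pc.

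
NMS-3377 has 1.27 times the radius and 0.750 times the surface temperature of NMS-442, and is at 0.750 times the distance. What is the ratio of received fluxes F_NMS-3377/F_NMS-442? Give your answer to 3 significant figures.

0.907

L_NMS-3377/L_NMS-442 = (R_NMS-3377/R_NMS-442)²(T_NMS-3377/T_NMS-442)⁴ = (1.27)² × (0.750)⁴ = 0.5103.
F_NMS-3377/F_NMS-442 = (L_NMS-3377/L_NMS-442)/(d_NMS-3377/d_NMS-442)² = 0.5103 / (0.750)² = 0.9073.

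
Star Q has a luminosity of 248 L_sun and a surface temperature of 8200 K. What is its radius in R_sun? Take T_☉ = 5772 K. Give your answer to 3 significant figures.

7.80 R_sun

R/R_☉ = √(L/L_☉) / (T/T_☉)² = √(248) / (1.421)²
       = 15.75 / 2.018 = 7.803.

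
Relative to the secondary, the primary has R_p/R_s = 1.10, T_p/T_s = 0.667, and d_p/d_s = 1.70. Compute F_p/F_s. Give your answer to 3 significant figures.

L_p/L_s = (R_p/R_s)²(T_p/T_s)⁴ = (1.10)² × (0.667)⁴ = 0.2395.
F_p/F_s = (L_p/L_s)/(d_p/d_s)² = 0.2395 / (1.70)² = 0.08287.

0.0829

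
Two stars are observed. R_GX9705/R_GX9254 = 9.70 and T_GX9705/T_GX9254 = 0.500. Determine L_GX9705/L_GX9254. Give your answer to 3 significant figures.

5.88

From the Stefan–Boltzmann law, L ∝ R²T⁴, so
L_GX9705/L_GX9254 = (R_GX9705/R_GX9254)² (T_GX9705/T_GX9254)⁴ = (9.70)² × (0.500)⁴ = 94.09 × 0.06250 = 5.881.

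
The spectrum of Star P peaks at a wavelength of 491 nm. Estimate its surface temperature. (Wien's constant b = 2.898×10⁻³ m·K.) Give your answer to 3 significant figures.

T = b/λ_max = 2.898×10⁻³ / (491×10⁻⁹) = 5902 K.

5.90×10^3 K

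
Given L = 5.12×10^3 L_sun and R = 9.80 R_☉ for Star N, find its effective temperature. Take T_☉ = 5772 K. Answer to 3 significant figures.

T/T_☉ = (L/L_☉)^(1/4) / (R/R_☉)^(1/2)
T = 5772 × (5.12×10^3)^(1/4) / √(9.80) = 5772 × 8.459 / 3.130 = 1.560×10^4 K.

1.56×10^4 K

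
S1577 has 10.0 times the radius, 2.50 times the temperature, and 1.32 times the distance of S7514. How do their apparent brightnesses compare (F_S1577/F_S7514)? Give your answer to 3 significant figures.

L_S1577/L_S7514 = (R_S1577/R_S7514)²(T_S1577/T_S7514)⁴ = (10.0)² × (2.50)⁴ = 3906.
F_S1577/F_S7514 = (L_S1577/L_S7514)/(d_S1577/d_S7514)² = 3906 / (1.32)² = 2242.

2.24×10^3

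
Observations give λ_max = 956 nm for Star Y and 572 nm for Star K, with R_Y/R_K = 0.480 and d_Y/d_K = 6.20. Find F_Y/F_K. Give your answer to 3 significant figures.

7.68×10^-4

Wien's law: T_Y/T_K = λ_K/λ_Y = 572/956 = 0.5983.
L_Y/L_K = (R_Y/R_K)²(T_Y/T_K)⁴ = (0.480)²(0.5983)⁴ = 0.02953.
F_Y/F_K = (L_Y/L_K)/(d_Y/d_K)² = 0.02953/(6.20)² = 7.682×10^-4.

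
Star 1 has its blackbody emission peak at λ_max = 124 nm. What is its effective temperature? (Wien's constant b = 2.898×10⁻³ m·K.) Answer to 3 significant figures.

T = b/λ_max = 2.898×10⁻³ / (124×10⁻⁹) = 2.337×10^4 K.

2.34×10^4 K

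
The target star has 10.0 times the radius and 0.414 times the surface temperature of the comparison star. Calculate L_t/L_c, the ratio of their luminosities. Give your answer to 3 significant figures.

2.94

From the Stefan–Boltzmann law, L ∝ R²T⁴, so
L_t/L_c = (R_t/R_c)² (T_t/T_c)⁴ = (10.0)² × (0.414)⁴ = 100.0 × 0.02938 = 2.938.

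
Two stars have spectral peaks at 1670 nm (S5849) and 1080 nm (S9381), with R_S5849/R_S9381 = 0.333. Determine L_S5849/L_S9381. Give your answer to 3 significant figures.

Wien's law gives T ∝ 1/λ_max, so T_S5849/T_S9381 = λ_S9381/λ_S5849 = 1080/1670 = 0.6467.
Then L ∝ R²T⁴ gives L_S5849/L_S9381 = (0.333)² × (0.6467)⁴ = 0.1109 × 0.1749 = 0.01940.

0.0194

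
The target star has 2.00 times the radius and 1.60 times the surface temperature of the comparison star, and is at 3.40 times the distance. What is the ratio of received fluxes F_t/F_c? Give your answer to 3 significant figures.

2.27

L_t/L_c = (R_t/R_c)²(T_t/T_c)⁴ = (2.00)² × (1.60)⁴ = 26.21.
F_t/F_c = (L_t/L_c)/(d_t/d_c)² = 26.21 / (3.40)² = 2.268.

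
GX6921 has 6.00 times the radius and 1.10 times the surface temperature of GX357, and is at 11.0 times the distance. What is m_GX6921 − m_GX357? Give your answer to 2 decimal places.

L_GX6921/L_GX357 = (6.00)²(1.10)⁴ = 52.71.
F_GX6921/F_GX357 = (L_GX6921/L_GX357)/(d_GX6921/d_GX357)² = 52.71/121.0 = 0.4356.
m_GX6921 − m_GX357 = −2.5 log₁₀(0.4356) = 0.90.

0.90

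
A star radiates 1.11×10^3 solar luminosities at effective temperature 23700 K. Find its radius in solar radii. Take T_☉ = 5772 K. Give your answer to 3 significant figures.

R/R_☉ = √(L/L_☉) / (T/T_☉)² = √(1.11×10^3) / (4.106)²
       = 33.32 / 16.86 = 1.976.

1.98 solar radii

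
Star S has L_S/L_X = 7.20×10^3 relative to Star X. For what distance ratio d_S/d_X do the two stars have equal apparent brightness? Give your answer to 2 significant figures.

85

Equal flux requires L_S/d_S² = L_X/d_X², so d_S/d_X = √(L_S/L_X)
= √(7.20×10^3) = 84.85.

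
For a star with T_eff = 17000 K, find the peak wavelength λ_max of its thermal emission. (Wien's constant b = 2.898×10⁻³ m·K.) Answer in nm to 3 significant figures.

λ_max = b/T = 2.898×10⁻³ / 17000 = 1.70×10^-7 m = 170.5 nm.

170 nm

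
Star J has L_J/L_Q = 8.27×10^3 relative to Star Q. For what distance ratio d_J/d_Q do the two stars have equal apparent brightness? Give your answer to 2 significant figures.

91

Equal flux requires L_J/d_J² = L_Q/d_Q², so d_J/d_Q = √(L_J/L_Q)
= √(8.27×10^3) = 90.94.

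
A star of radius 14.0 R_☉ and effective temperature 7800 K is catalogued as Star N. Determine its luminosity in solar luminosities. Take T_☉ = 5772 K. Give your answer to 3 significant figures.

654 solar luminosities

L/L_☉ = (R/R_☉)² (T/T_☉)⁴ = (14.0)² × (7800/5772)⁴
       = 196.0 × (1.351)⁴ = 196.0 × 3.335 = 653.6.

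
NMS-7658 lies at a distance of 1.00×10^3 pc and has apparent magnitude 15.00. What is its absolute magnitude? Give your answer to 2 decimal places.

5.00

M = m − 5 log₁₀(d/10 pc) = 15.00 − 5 log₁₀(1.00×10^3/10)
  = 15.00 − 5 × 2.000 = 15.00 − 10.00 = 5.00.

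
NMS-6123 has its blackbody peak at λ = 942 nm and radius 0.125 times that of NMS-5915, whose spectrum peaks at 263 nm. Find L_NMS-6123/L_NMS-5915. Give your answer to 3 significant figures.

9.49×10^-5

Wien's law gives T ∝ 1/λ_max, so T_NMS-6123/T_NMS-5915 = λ_NMS-5915/λ_NMS-6123 = 263/942 = 0.2792.
Then L ∝ R²T⁴ gives L_NMS-6123/L_NMS-5915 = (0.125)² × (0.2792)⁴ = 0.01562 × 0.006076 = 9.494×10^-5.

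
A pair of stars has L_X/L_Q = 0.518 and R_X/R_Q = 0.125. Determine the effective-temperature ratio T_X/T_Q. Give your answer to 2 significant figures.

2.4

L ∝ R²T⁴ gives T ∝ (L/R²)^(1/4), so
T_X/T_Q = (0.518 / 0.125²)^(1/4) = (33.15)^(1/4) = 2.400.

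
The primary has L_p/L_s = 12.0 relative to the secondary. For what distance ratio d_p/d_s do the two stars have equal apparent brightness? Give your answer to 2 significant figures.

3.5

Equal flux requires L_p/d_p² = L_s/d_s², so d_p/d_s = √(L_p/L_s)
= √(12.0) = 3.464.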